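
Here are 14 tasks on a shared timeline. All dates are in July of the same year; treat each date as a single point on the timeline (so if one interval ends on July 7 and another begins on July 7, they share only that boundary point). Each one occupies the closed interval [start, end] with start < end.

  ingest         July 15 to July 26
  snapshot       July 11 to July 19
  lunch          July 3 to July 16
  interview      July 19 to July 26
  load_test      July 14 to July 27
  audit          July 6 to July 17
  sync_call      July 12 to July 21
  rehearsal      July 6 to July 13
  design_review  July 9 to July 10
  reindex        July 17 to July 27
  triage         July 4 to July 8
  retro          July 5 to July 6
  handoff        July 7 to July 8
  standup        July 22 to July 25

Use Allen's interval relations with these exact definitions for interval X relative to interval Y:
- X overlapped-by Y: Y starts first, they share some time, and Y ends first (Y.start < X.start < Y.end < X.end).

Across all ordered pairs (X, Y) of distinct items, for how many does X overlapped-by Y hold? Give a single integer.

Checking all 182 ordered pairs for relation 'overlapped-by'; matching pairs in alphabetical order:
(audit, lunch): audit overlapped-by lunch ✓
(audit, triage): audit overlapped-by triage ✓
(ingest, audit): ingest overlapped-by audit ✓
(ingest, lunch): ingest overlapped-by lunch ✓
(ingest, snapshot): ingest overlapped-by snapshot ✓
(ingest, sync_call): ingest overlapped-by sync_call ✓
(interview, sync_call): interview overlapped-by sync_call ✓
(load_test, audit): load_test overlapped-by audit ✓
(load_test, lunch): load_test overlapped-by lunch ✓
(load_test, snapshot): load_test overlapped-by snapshot ✓
(load_test, sync_call): load_test overlapped-by sync_call ✓
(rehearsal, triage): rehearsal overlapped-by triage ✓
(reindex, ingest): reindex overlapped-by ingest ✓
(reindex, snapshot): reindex overlapped-by snapshot ✓
(reindex, sync_call): reindex overlapped-by sync_call ✓
(snapshot, audit): snapshot overlapped-by audit ✓
(snapshot, lunch): snapshot overlapped-by lunch ✓
(snapshot, rehearsal): snapshot overlapped-by rehearsal ✓
(sync_call, audit): sync_call overlapped-by audit ✓
(sync_call, lunch): sync_call overlapped-by lunch ✓
(sync_call, rehearsal): sync_call overlapped-by rehearsal ✓
(sync_call, snapshot): sync_call overlapped-by snapshot ✓
Count: 22.

22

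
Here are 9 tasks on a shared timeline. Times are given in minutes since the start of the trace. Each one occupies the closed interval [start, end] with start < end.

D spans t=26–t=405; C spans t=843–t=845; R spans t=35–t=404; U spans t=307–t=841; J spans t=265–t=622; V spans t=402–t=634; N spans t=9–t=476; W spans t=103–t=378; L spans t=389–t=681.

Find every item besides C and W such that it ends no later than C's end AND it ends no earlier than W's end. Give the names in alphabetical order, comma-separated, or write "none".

Conditions: its end is no later than C's end (X.end <= t=845) AND its end is no earlier than W's end (X.end >= t=378).
D: end t=405 <= t=845? ✓; end t=405 >= t=378? ✓ → yes.
J: end t=622 <= t=845? ✓; end t=622 >= t=378? ✓ → yes.
L: end t=681 <= t=845? ✓; end t=681 >= t=378? ✓ → yes.
N: end t=476 <= t=845? ✓; end t=476 >= t=378? ✓ → yes.
R: end t=404 <= t=845? ✓; end t=404 >= t=378? ✓ → yes.
U: end t=841 <= t=845? ✓; end t=841 >= t=378? ✓ → yes.
V: end t=634 <= t=845? ✓; end t=634 >= t=378? ✓ → yes.
Result: D, J, L, N, R, U, V.

D, J, L, N, R, U, V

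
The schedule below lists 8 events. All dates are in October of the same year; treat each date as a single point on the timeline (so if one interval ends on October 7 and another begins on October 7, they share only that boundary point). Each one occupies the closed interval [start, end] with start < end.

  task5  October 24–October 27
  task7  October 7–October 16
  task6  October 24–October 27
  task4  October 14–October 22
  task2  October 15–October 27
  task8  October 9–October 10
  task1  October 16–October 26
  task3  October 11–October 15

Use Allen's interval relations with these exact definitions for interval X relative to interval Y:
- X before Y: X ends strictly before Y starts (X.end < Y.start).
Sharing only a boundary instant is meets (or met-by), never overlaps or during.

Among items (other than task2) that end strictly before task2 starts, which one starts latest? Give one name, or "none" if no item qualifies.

task8

Target task2 = [October 15, October 27].
task1 [October 16, October 26] → during → excluded.
task3 [October 11, October 15] → meets → excluded.
task4 [October 14, October 22] → overlaps → excluded.
task5 [October 24, October 27] → finishes → excluded.
task6 [October 24, October 27] → finishes → excluded.
task7 [October 7, October 16] → overlaps → excluded.
task8 [October 9, October 10] → before → candidate.
Among candidates, latest start is October 9 → task8.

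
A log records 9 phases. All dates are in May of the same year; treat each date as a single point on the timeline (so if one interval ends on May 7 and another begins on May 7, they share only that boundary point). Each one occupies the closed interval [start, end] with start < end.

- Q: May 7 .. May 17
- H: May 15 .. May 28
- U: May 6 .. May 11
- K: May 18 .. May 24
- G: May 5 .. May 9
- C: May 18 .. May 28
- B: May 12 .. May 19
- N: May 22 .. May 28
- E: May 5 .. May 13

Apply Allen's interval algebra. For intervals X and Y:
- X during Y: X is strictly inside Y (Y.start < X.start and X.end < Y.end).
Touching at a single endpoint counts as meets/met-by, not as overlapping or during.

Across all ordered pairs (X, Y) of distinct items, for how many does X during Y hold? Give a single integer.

Checking all 72 ordered pairs for relation 'during'; matching pairs in alphabetical order:
(K, H): K during H ✓
(U, E): U during E ✓
Count: 2.

2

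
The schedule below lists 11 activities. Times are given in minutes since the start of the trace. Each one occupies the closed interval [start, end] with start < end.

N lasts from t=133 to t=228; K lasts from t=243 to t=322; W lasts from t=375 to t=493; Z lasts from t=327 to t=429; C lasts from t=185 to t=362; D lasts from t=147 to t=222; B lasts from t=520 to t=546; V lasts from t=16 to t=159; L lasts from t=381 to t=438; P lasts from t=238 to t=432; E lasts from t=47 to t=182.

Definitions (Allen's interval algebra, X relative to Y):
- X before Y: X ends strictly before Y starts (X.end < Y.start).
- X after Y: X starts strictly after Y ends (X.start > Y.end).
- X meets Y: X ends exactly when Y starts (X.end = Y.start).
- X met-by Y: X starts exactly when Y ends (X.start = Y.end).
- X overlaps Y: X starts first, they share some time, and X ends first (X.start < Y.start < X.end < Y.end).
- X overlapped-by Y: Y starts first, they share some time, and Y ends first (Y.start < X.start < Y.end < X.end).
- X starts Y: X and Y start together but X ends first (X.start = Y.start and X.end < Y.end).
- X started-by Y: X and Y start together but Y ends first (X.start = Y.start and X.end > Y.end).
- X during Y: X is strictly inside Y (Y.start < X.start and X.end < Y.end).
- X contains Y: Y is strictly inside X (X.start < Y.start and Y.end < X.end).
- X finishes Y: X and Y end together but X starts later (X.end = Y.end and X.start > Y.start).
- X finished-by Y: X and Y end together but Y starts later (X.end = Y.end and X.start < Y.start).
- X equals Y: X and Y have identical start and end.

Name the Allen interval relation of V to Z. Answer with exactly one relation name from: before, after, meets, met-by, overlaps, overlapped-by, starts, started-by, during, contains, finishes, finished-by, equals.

before

V = [t=16, t=159]; Z = [t=327, t=429].
Compare endpoints: V.start < Z.start, V.start < Z.end, V.end < Z.start, V.end < Z.end.
That pattern is 'before'.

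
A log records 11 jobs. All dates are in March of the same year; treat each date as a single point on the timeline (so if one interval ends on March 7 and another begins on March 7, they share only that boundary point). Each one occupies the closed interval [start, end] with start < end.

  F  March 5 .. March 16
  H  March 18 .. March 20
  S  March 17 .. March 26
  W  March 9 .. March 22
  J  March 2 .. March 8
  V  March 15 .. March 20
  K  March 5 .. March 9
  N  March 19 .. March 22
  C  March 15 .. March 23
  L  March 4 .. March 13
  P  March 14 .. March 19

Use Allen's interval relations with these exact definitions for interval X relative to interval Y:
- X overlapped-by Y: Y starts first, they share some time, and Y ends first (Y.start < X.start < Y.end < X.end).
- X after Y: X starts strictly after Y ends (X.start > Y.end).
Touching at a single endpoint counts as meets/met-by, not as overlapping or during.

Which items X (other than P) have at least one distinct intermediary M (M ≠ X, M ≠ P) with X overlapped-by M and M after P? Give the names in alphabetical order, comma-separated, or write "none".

Target P = [March 14, March 19].
Intermediaries M with M after P: none.
Union: none.

none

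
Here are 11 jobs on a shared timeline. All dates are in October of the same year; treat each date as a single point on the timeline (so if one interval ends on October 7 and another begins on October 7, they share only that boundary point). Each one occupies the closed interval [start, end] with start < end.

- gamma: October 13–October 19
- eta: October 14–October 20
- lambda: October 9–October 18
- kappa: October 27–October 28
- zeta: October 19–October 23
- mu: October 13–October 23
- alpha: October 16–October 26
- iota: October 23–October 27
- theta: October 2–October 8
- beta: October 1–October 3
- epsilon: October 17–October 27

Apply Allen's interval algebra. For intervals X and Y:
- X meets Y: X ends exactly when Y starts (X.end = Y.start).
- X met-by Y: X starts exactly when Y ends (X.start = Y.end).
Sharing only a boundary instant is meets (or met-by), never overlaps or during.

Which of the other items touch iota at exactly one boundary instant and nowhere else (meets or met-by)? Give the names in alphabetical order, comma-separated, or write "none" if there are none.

kappa, mu, zeta

Target iota = [October 23, October 27].
alpha [October 16, October 26] → overlaps → no.
beta [October 1, October 3] → before → no.
epsilon [October 17, October 27] → finished-by → no.
eta [October 14, October 20] → before → no.
gamma [October 13, October 19] → before → no.
kappa [October 27, October 28] → met-by → yes.
lambda [October 9, October 18] → before → no.
mu [October 13, October 23] → meets → yes.
theta [October 2, October 8] → before → no.
zeta [October 19, October 23] → meets → yes.
Result: kappa, mu, zeta.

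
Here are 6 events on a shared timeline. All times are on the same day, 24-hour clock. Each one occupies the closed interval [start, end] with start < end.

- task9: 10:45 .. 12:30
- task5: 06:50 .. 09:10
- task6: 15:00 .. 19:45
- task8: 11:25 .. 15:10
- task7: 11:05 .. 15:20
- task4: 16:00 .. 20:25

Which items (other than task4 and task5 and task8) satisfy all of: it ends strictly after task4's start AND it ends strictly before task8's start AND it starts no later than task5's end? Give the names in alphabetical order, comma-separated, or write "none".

none

Conditions: its end is strictly after task4's start (X.end > 16:00) AND its end is strictly before task8's start (X.end < 11:25) AND its start is no later than task5's end (X.start <= 09:10).
task6: end 19:45 > 16:00? ✓; end 19:45 < 11:25? ✗; start 15:00 <= 09:10? ✗ → no.
task7: end 15:20 > 16:00? ✗; end 15:20 < 11:25? ✗; start 11:05 <= 09:10? ✗ → no.
task9: end 12:30 > 16:00? ✗; end 12:30 < 11:25? ✗; start 10:45 <= 09:10? ✗ → no.
Result: none.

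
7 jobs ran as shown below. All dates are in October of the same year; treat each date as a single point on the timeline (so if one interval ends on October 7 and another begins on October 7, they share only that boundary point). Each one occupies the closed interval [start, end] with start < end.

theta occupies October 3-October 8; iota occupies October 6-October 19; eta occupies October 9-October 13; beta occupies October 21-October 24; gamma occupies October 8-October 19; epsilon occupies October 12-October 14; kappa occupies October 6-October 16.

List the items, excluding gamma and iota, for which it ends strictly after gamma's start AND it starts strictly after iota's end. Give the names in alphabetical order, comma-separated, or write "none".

Conditions: its end is strictly after gamma's start (X.end > October 8) AND its start is strictly after iota's end (X.start > October 19).
beta: end October 24 > October 8? ✓; start October 21 > October 19? ✓ → yes.
epsilon: end October 14 > October 8? ✓; start October 12 > October 19? ✗ → no.
eta: end October 13 > October 8? ✓; start October 9 > October 19? ✗ → no.
kappa: end October 16 > October 8? ✓; start October 6 > October 19? ✗ → no.
theta: end October 8 > October 8? ✗; start October 3 > October 19? ✗ → no.
Result: beta.

beta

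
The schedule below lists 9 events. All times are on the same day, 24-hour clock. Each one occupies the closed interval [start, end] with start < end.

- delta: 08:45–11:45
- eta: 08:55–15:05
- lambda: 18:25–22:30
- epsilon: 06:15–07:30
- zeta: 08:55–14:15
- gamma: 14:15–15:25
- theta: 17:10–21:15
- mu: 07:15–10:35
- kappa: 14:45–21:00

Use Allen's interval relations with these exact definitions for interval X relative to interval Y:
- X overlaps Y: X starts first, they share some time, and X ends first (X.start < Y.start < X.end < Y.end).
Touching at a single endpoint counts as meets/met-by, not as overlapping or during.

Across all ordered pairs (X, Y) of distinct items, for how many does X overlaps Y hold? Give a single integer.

Checking all 72 ordered pairs for relation 'overlaps'; matching pairs in alphabetical order:
(delta, eta): delta overlaps eta ✓
(delta, zeta): delta overlaps zeta ✓
(epsilon, mu): epsilon overlaps mu ✓
(eta, gamma): eta overlaps gamma ✓
(eta, kappa): eta overlaps kappa ✓
(gamma, kappa): gamma overlaps kappa ✓
(kappa, lambda): kappa overlaps lambda ✓
(kappa, theta): kappa overlaps theta ✓
(mu, delta): mu overlaps delta ✓
(mu, eta): mu overlaps eta ✓
(mu, zeta): mu overlaps zeta ✓
(theta, lambda): theta overlaps lambda ✓
Count: 12.

12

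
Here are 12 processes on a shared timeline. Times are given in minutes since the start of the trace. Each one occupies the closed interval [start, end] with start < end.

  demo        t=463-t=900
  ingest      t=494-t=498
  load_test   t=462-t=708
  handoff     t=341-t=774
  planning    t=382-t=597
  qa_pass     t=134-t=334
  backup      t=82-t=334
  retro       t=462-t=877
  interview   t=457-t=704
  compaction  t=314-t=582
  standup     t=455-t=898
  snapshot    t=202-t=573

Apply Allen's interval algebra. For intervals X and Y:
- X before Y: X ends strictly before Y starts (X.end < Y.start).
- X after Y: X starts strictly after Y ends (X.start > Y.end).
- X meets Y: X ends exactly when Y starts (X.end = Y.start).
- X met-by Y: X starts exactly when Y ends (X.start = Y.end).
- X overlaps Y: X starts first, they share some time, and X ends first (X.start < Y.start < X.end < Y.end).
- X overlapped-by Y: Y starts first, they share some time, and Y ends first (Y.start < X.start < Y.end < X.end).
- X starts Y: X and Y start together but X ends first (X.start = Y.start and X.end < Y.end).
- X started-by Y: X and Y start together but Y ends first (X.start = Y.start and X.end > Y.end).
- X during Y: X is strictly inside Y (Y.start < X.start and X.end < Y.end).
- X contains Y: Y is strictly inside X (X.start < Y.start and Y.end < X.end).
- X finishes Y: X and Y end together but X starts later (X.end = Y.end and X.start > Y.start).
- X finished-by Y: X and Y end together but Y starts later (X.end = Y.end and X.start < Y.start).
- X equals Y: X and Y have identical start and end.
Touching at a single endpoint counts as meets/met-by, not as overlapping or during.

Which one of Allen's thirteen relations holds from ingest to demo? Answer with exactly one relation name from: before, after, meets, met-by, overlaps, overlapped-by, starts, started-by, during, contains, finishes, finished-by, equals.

ingest = [t=494, t=498]; demo = [t=463, t=900].
Compare endpoints: ingest.start > demo.start, ingest.start < demo.end, ingest.end > demo.start, ingest.end < demo.end.
That pattern is 'during'.

during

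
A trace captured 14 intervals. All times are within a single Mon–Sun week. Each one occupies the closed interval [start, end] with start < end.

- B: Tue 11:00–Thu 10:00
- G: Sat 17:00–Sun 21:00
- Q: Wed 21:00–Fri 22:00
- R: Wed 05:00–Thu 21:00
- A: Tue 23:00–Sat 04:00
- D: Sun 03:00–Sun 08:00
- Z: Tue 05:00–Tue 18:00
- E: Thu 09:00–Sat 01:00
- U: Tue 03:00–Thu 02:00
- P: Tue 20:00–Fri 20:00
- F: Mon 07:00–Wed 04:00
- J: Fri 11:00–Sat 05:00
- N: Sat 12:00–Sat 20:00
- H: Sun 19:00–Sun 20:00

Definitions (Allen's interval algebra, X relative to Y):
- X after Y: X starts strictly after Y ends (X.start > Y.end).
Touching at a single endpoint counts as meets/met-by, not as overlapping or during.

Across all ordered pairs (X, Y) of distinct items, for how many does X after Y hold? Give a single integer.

57

Checking all 182 ordered pairs for relation 'after'; matching pairs in alphabetical order:
(A, Z): A after Z ✓
(D, A): D after A ✓
(D, B): D after B ✓
(D, E): D after E ✓
(D, F): D after F ✓
(D, J): D after J ✓
(D, N): D after N ✓
(D, P): D after P ✓
(D, Q): D after Q ✓
(D, R): D after R ✓
(D, U): D after U ✓
(D, Z): D after Z ✓
(E, F): E after F ✓
(E, U): E after U ✓
(E, Z): E after Z ✓
(G, A): G after A ✓
(G, B): G after B ✓
(G, E): G after E ✓
(G, F): G after F ✓
(G, J): G after J ✓
(G, P): G after P ✓
(G, Q): G after Q ✓
(G, R): G after R ✓
(G, U): G after U ✓
... plus 33 further pairs not listed.
Count: 57.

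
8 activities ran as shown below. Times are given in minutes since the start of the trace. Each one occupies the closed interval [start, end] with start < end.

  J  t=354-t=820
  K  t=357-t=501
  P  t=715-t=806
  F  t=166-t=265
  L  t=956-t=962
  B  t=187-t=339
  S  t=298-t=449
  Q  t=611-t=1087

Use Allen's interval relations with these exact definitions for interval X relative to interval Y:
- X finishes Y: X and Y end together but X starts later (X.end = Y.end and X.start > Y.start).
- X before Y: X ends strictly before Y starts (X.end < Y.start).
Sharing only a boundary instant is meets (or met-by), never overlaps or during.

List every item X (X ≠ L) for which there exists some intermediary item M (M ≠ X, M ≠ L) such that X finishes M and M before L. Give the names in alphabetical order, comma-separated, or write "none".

Target L = [t=956, t=962].
Intermediaries M with M before L: B, F, J, K, P, S.
Via B — items with X finishes B: none.
Via F — items with X finishes F: none.
Via J — items with X finishes J: none.
Via K — items with X finishes K: none.
Via P — items with X finishes P: none.
Via S — items with X finishes S: none.
Union: none.

none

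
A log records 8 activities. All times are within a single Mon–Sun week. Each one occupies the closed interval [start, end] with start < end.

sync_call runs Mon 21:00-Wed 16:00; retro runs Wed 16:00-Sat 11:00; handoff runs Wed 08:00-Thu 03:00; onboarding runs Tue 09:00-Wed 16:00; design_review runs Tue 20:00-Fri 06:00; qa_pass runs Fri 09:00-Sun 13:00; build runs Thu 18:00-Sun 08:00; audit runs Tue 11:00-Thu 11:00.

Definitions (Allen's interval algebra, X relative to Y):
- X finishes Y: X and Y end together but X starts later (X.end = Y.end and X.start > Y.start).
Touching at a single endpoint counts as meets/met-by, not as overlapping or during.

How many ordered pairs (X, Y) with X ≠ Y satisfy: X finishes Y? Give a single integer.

Checking all 56 ordered pairs for relation 'finishes'; matching pairs in alphabetical order:
(onboarding, sync_call): onboarding finishes sync_call ✓
Count: 1.

1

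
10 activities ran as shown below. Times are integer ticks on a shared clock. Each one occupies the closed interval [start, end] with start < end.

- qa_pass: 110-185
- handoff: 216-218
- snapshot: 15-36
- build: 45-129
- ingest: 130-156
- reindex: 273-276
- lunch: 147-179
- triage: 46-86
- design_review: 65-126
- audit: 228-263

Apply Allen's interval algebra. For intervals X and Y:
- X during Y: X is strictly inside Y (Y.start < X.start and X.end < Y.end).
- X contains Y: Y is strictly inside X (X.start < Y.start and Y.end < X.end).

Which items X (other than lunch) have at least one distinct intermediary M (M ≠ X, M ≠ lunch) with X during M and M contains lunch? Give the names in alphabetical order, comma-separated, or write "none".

Target lunch = [147, 179].
Intermediaries M with M contains lunch: qa_pass.
Via qa_pass — items with X during qa_pass: ingest.
Union: ingest.

ingest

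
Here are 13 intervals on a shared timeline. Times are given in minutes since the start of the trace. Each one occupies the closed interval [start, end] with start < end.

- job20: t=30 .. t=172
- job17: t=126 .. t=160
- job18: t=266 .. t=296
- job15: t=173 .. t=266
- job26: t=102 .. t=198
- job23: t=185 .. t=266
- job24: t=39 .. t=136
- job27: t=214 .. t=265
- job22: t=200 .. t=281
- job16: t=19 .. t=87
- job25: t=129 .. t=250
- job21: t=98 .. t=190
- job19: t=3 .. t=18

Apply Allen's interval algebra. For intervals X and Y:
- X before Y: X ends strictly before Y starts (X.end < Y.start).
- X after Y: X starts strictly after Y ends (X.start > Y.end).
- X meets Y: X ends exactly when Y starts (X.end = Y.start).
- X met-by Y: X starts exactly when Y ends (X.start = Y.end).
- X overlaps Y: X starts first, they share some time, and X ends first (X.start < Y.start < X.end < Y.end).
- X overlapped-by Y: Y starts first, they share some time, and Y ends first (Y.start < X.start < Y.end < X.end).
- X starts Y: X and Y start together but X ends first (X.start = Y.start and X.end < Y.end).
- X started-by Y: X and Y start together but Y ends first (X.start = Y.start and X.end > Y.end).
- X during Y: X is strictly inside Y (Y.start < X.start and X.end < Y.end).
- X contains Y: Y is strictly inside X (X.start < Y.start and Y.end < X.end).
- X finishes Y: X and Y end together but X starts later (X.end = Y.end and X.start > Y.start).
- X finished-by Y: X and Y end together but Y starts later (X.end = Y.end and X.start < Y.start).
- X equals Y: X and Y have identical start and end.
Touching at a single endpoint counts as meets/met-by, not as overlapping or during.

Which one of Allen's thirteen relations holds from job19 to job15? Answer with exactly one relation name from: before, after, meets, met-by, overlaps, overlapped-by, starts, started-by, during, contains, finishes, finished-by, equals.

job19 = [t=3, t=18]; job15 = [t=173, t=266].
Compare endpoints: job19.start < job15.start, job19.start < job15.end, job19.end < job15.start, job19.end < job15.end.
That pattern is 'before'.

before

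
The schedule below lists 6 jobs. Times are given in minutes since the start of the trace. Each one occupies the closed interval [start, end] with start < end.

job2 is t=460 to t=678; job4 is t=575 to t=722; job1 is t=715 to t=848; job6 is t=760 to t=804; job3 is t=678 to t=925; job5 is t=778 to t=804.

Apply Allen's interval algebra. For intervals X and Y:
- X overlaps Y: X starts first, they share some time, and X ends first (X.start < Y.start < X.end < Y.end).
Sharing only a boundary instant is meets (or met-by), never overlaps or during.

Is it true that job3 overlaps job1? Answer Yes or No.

No

job3 = [t=678, t=925], job1 = [t=715, t=848].
Actual relation of job3 to job1: contains.
Asked whether 'overlaps' holds → No.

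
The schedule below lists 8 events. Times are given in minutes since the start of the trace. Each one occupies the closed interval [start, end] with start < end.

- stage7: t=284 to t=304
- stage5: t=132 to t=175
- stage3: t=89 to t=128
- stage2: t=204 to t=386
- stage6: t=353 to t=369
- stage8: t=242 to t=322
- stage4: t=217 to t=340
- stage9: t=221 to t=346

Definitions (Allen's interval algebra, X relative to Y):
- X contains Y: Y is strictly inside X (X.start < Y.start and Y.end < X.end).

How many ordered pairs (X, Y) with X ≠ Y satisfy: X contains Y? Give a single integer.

Checking all 56 ordered pairs for relation 'contains'; matching pairs in alphabetical order:
(stage2, stage4): stage2 contains stage4 ✓
(stage2, stage6): stage2 contains stage6 ✓
(stage2, stage7): stage2 contains stage7 ✓
(stage2, stage8): stage2 contains stage8 ✓
(stage2, stage9): stage2 contains stage9 ✓
(stage4, stage7): stage4 contains stage7 ✓
(stage4, stage8): stage4 contains stage8 ✓
(stage8, stage7): stage8 contains stage7 ✓
(stage9, stage7): stage9 contains stage7 ✓
(stage9, stage8): stage9 contains stage8 ✓
Count: 10.

10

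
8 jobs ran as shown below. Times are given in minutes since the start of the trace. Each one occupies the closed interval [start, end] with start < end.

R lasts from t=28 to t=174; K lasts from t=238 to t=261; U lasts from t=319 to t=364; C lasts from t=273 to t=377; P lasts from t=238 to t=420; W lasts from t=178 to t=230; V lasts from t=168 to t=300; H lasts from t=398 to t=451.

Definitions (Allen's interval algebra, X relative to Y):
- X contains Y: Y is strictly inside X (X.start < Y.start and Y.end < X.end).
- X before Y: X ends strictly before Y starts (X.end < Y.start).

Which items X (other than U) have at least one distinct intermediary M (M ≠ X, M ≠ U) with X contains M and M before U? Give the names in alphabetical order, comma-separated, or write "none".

Target U = [t=319, t=364].
Intermediaries M with M before U: K, R, V, W.
Via K — items with X contains K: V.
Via R — items with X contains R: none.
Via V — items with X contains V: none.
Via W — items with X contains W: V.
Union: V.

V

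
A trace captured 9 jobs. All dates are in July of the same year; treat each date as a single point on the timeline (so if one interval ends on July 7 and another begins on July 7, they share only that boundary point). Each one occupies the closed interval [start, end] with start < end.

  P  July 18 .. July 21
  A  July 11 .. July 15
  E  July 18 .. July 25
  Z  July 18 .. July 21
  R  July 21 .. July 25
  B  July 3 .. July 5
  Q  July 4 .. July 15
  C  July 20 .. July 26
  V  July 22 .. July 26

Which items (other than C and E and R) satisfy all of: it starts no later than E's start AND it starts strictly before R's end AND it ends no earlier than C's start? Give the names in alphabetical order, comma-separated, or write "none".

Conditions: its start is no later than E's start (X.start <= July 18) AND its start is strictly before R's end (X.start < July 25) AND its end is no earlier than C's start (X.end >= July 20).
A: start July 11 <= July 18? ✓; start July 11 < July 25? ✓; end July 15 >= July 20? ✗ → no.
B: start July 3 <= July 18? ✓; start July 3 < July 25? ✓; end July 5 >= July 20? ✗ → no.
P: start July 18 <= July 18? ✓; start July 18 < July 25? ✓; end July 21 >= July 20? ✓ → yes.
Q: start July 4 <= July 18? ✓; start July 4 < July 25? ✓; end July 15 >= July 20? ✗ → no.
V: start July 22 <= July 18? ✗; start July 22 < July 25? ✓; end July 26 >= July 20? ✓ → no.
Z: start July 18 <= July 18? ✓; start July 18 < July 25? ✓; end July 21 >= July 20? ✓ → yes.
Result: P, Z.

P, Z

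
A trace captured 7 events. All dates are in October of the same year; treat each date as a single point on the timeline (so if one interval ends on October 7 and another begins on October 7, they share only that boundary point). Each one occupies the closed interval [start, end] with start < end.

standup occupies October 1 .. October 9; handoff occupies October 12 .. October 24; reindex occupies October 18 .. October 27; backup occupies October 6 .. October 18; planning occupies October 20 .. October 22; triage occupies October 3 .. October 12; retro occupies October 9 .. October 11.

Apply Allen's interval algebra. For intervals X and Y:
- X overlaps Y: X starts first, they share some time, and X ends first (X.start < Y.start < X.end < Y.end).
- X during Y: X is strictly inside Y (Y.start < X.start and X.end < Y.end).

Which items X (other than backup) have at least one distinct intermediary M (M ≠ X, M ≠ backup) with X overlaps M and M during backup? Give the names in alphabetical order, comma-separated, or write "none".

none

Target backup = [October 6, October 18].
Intermediaries M with M during backup: retro.
Via retro — items with X overlaps retro: none.
Union: none.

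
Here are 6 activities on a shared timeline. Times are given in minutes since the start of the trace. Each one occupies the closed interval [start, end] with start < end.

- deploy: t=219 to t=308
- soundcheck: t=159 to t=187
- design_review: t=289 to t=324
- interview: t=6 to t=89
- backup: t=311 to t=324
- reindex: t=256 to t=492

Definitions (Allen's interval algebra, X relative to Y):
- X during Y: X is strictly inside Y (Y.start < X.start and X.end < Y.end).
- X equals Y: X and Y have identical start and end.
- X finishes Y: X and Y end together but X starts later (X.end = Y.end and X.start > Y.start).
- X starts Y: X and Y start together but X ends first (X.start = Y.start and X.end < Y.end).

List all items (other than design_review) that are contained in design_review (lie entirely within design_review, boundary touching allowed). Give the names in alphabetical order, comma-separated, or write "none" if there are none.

Target design_review = [t=289, t=324].
backup [t=311, t=324] → finishes → yes.
deploy [t=219, t=308] → overlaps → no.
interview [t=6, t=89] → before → no.
reindex [t=256, t=492] → contains → no.
soundcheck [t=159, t=187] → before → no.
Result: backup.

backup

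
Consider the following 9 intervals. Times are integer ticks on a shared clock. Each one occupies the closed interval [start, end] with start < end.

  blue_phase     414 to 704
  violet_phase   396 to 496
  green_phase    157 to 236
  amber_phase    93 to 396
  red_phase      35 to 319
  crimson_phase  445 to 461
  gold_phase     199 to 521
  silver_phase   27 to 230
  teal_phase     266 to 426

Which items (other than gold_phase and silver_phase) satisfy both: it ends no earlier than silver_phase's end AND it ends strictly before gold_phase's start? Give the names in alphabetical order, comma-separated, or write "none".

none

Conditions: its end is no earlier than silver_phase's end (X.end >= 230) AND its end is strictly before gold_phase's start (X.end < 199).
amber_phase: end 396 >= 230? ✓; end 396 < 199? ✗ → no.
blue_phase: end 704 >= 230? ✓; end 704 < 199? ✗ → no.
crimson_phase: end 461 >= 230? ✓; end 461 < 199? ✗ → no.
green_phase: end 236 >= 230? ✓; end 236 < 199? ✗ → no.
red_phase: end 319 >= 230? ✓; end 319 < 199? ✗ → no.
teal_phase: end 426 >= 230? ✓; end 426 < 199? ✗ → no.
violet_phase: end 496 >= 230? ✓; end 496 < 199? ✗ → no.
Result: none.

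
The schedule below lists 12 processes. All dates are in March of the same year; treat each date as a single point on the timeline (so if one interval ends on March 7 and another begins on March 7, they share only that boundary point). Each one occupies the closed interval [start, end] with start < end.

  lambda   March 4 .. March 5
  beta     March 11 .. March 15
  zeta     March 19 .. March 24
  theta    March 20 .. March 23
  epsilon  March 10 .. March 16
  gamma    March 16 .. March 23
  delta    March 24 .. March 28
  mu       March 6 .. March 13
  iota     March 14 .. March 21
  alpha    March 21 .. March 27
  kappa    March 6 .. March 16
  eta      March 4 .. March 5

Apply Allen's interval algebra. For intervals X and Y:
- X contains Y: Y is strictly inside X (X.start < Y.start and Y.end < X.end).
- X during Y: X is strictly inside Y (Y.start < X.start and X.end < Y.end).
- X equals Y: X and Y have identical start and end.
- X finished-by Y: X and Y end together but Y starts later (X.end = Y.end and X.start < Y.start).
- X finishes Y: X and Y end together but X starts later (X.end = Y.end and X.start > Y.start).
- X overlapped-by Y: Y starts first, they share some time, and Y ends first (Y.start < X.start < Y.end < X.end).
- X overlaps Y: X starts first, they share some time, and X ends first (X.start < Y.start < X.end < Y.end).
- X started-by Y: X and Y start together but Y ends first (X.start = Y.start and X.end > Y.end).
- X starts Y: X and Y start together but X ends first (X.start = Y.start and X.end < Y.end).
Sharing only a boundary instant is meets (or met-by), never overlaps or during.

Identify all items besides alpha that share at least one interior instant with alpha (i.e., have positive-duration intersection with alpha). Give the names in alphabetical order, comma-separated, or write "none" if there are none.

delta, gamma, theta, zeta

Target alpha = [March 21, March 27].
beta [March 11, March 15] → before → no.
delta [March 24, March 28] → overlapped-by → yes.
epsilon [March 10, March 16] → before → no.
eta [March 4, March 5] → before → no.
gamma [March 16, March 23] → overlaps → yes.
iota [March 14, March 21] → meets → no.
kappa [March 6, March 16] → before → no.
lambda [March 4, March 5] → before → no.
mu [March 6, March 13] → before → no.
theta [March 20, March 23] → overlaps → yes.
zeta [March 19, March 24] → overlaps → yes.
Result: delta, gamma, theta, zeta.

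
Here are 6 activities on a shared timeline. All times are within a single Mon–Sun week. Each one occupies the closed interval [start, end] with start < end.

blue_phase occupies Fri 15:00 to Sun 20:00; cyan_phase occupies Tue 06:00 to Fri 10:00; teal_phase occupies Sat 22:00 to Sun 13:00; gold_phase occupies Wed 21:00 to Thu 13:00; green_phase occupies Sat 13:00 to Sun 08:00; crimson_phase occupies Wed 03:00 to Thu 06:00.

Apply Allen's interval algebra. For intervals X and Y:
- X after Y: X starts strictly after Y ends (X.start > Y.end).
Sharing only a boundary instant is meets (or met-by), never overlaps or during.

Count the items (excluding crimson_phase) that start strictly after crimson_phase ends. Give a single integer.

3

Target crimson_phase = [Wed 03:00, Thu 06:00].
blue_phase [Fri 15:00, Sun 20:00] → after → counts.
cyan_phase [Tue 06:00, Fri 10:00] → contains → no.
gold_phase [Wed 21:00, Thu 13:00] → overlapped-by → no.
green_phase [Sat 13:00, Sun 08:00] → after → counts.
teal_phase [Sat 22:00, Sun 13:00] → after → counts.
Total: 3.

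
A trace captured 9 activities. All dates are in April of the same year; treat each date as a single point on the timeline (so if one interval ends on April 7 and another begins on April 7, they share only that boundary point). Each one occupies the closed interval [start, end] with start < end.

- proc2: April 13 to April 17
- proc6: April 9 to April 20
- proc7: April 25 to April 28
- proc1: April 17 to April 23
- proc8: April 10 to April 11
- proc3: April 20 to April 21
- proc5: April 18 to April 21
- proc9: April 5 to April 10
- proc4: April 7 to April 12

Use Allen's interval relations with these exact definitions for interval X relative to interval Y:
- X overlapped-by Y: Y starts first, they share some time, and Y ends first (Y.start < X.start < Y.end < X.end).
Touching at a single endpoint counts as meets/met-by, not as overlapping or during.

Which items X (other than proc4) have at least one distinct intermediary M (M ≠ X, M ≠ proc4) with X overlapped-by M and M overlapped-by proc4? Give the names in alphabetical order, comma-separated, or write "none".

proc1, proc5

Target proc4 = [April 7, April 12].
Intermediaries M with M overlapped-by proc4: proc6.
Via proc6 — items with X overlapped-by proc6: proc1, proc5.
Union: proc1, proc5.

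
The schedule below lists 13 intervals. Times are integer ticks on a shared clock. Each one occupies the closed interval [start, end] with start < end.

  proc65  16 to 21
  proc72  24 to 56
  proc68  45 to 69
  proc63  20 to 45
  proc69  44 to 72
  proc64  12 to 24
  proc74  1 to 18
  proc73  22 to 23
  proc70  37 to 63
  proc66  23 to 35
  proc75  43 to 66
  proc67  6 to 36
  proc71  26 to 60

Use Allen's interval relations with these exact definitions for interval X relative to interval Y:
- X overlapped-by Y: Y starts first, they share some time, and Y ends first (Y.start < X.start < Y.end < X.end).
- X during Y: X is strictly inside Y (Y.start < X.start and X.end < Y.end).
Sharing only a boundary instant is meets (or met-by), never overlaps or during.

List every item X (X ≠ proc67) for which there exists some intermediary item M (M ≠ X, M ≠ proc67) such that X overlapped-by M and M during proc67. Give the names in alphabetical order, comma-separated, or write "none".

proc63, proc66, proc71, proc72

Target proc67 = [6, 36].
Intermediaries M with M during proc67: proc64, proc65, proc66, proc73.
Via proc64 — items with X overlapped-by proc64: proc63, proc66.
Via proc65 — items with X overlapped-by proc65: proc63.
Via proc66 — items with X overlapped-by proc66: proc71, proc72.
Via proc73 — items with X overlapped-by proc73: none.
Union: proc63, proc66, proc71, proc72.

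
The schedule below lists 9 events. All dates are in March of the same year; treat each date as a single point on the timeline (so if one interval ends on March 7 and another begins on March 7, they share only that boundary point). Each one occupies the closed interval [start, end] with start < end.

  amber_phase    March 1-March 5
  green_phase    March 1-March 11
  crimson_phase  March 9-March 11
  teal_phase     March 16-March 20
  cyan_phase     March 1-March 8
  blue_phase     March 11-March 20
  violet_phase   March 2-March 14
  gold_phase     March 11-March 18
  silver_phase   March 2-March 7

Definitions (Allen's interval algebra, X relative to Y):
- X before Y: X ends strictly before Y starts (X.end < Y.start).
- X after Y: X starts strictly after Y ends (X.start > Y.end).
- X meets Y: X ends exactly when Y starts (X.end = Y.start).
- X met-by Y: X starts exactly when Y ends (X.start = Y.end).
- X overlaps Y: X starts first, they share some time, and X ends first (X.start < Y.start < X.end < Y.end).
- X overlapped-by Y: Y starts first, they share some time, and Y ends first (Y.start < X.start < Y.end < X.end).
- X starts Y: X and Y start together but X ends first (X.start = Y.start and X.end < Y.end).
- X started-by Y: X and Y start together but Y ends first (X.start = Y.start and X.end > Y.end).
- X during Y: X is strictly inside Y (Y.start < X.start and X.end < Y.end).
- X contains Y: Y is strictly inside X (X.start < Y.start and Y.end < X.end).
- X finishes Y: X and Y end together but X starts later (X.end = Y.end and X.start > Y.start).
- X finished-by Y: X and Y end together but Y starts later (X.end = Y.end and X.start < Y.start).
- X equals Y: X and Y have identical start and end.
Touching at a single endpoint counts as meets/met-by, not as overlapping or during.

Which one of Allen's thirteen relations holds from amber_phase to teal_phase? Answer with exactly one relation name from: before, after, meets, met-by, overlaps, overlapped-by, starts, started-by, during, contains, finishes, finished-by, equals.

before

amber_phase = [March 1, March 5]; teal_phase = [March 16, March 20].
Compare endpoints: amber_phase.start < teal_phase.start, amber_phase.start < teal_phase.end, amber_phase.end < teal_phase.start, amber_phase.end < teal_phase.end.
That pattern is 'before'.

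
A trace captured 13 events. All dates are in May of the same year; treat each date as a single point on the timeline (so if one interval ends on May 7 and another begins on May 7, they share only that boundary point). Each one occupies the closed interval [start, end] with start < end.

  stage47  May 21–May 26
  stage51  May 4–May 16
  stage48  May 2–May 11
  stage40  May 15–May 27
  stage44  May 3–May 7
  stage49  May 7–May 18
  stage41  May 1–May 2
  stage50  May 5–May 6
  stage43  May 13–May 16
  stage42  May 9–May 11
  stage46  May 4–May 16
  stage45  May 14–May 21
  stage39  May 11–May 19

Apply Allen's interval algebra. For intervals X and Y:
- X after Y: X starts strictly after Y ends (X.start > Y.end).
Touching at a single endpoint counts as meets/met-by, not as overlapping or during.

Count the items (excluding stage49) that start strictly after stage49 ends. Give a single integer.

Target stage49 = [May 7, May 18].
stage39 [May 11, May 19] → overlapped-by → no.
stage40 [May 15, May 27] → overlapped-by → no.
stage41 [May 1, May 2] → before → no.
stage42 [May 9, May 11] → during → no.
stage43 [May 13, May 16] → during → no.
stage44 [May 3, May 7] → meets → no.
stage45 [May 14, May 21] → overlapped-by → no.
stage46 [May 4, May 16] → overlaps → no.
stage47 [May 21, May 26] → after → counts.
stage48 [May 2, May 11] → overlaps → no.
stage50 [May 5, May 6] → before → no.
stage51 [May 4, May 16] → overlaps → no.
Total: 1.

1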